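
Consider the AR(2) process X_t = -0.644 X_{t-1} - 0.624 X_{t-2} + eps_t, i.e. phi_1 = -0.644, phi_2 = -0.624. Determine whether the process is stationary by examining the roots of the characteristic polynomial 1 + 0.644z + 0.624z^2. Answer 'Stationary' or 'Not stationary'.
\text{Stationary}

The AR(p) characteristic polynomial is P(z) = 1 + 0.644z + 0.624z^2.
Stationarity requires all roots to lie outside the unit circle, i.e. |z| > 1 for every root.
Set 1 + (0.644) z + (0.624) z^2 = 0, i.e. a z^2 + b z + c = 0 with a = 0.624, b = 0.644, c = 1.
Discriminant D = b^2 - 4ac = (0.644)^2 - 4*(0.624)*1 = 0.414736 - (2.496) = -2.081264.
D < 0, so the roots are the complex-conjugate pair z = (-b +/- i sqrt(-D)) / (2a) = -0.516 +/- 1.156i.
For a conjugate pair |z|^2 = z * conj(z) = (product of roots) = c/a = 1/(0.624) = 1.602564, so |z| = sqrt(1.602564) = 1.2659 for both roots.
Moduli of all roots: 1.2659, 1.2659.
All moduli strictly greater than 1? Yes.
Verdict: Stationary.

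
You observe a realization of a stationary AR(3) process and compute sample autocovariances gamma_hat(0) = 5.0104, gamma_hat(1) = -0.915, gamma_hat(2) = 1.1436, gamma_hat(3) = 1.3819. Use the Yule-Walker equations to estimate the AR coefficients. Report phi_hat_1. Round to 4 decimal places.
\hat\phi_{1} = -0.2210

The Yule-Walker equations for an AR(p) process read, in matrix form,
  Gamma_p phi = r_p,   with   (Gamma_p)_{ij} = gamma(|i - j|),
                       (r_p)_i = gamma(i),   i,j = 1..p.
Substitute the sample gammas (Toeplitz matrix and right-hand side of size 3):
  Gamma_p = [[5.0104, -0.915, 1.1436], [-0.915, 5.0104, -0.915], [1.1436, -0.915, 5.0104]]
  r_p     = [-0.915, 1.1436, 1.3819]
Written out (R1..R3):
  (R1) 5.0104 phi_1 - 0.915 phi_2 + 1.1436 phi_3 = -0.915
  (R2) -0.915 phi_1 + 5.0104 phi_2 - 0.915 phi_3 = 1.1436
  (R3) 1.1436 phi_1 - 0.915 phi_2 + 5.0104 phi_3 = 1.3819
Gaussian elimination:
  R2 <- R2 - (-0.915/5.0104) R1 = R2 - (-0.18262) R1:  4.843303 phi_2 - 0.706156 phi_3 = 0.976503
  R3 <- R3 - (1.1436/5.0104) R1 = R3 - (0.228245) R1:  -0.706156 phi_2 + 4.749379 phi_3 = 1.590744
  R3 <- R3 - (-0.706156/4.843303) R2 = R3 - (-0.1458) R2:  4.646421 phi_3 = 1.733119
Back-substitution:
  phi_hat_3 = 1.733119 / 4.646421 = 0.373001
  phi_hat_2 = (0.976503 - (-0.706156)(0.373001)) / 4.843303 = 0.256003
  phi_hat_1 = (-0.915 - (-0.915)(0.256003) - (1.1436)(0.373001)) / 5.0104 = -0.221005
So phi_hat = [-0.2210, 0.2560, 0.3730].
Therefore phi_hat_1 = -0.2210.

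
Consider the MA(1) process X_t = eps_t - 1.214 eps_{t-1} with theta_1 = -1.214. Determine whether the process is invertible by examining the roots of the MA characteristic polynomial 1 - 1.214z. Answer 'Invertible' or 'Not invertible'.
\text{Not invertible}

The MA(q) characteristic polynomial is P(z) = 1 - 1.214z.
Invertibility requires all roots to lie outside the unit circle, i.e. |z| > 1 for every root.
This is linear in z: 1 + (-1.214) z = 0  =>  z = -1/(-1.214) = 0.823723,  |z| = 0.823723.
Moduli of all roots: 0.8237.
All moduli strictly greater than 1? No.
Verdict: Not invertible.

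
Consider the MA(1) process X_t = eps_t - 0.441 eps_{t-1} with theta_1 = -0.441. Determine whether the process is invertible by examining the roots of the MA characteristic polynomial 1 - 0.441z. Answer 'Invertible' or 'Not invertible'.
\text{Invertible}

The MA(q) characteristic polynomial is P(z) = 1 - 0.441z.
Invertibility requires all roots to lie outside the unit circle, i.e. |z| > 1 for every root.
This is linear in z: 1 + (-0.441) z = 0  =>  z = -1/(-0.441) = 2.267574,  |z| = 2.267574.
Moduli of all roots: 2.2676.
All moduli strictly greater than 1? Yes.
Verdict: Invertible.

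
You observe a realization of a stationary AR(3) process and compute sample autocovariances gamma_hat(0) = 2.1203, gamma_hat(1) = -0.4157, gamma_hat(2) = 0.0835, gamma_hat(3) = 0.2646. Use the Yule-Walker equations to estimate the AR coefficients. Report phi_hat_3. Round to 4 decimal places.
\hat\phi_{3} = 0.1380

The Yule-Walker equations for an AR(p) process read, in matrix form,
  Gamma_p phi = r_p,   with   (Gamma_p)_{ij} = gamma(|i - j|),
                       (r_p)_i = gamma(i),   i,j = 1..p.
Substitute the sample gammas (Toeplitz matrix and right-hand side of size 3):
  Gamma_p = [[2.1203, -0.4157, 0.0835], [-0.4157, 2.1203, -0.4157], [0.0835, -0.4157, 2.1203]]
  r_p     = [-0.4157, 0.0835, 0.2646]
Written out (R1..R3):
  (R1) 2.1203 phi_1 - 0.4157 phi_2 + 0.0835 phi_3 = -0.4157
  (R2) -0.4157 phi_1 + 2.1203 phi_2 - 0.4157 phi_3 = 0.0835
  (R3) 0.0835 phi_1 - 0.4157 phi_2 + 2.1203 phi_3 = 0.2646
Gaussian elimination:
  R2 <- R2 - (-0.4157/2.1203) R1 = R2 - (-0.196057) R1:  2.038799 phi_2 - 0.399329 phi_3 = 0.001999
  R3 <- R3 - (0.0835/2.1203) R1 = R3 - (0.039381) R1:  -0.399329 phi_2 + 2.117012 phi_3 = 0.280971
  R3 <- R3 - (-0.399329/2.038799) R2 = R3 - (-0.195865) R2:  2.038797 phi_3 = 0.281362
Back-substitution:
  phi_hat_3 = 0.281362 / 2.038797 = 0.138004
  phi_hat_2 = (0.001999 - (-0.399329)(0.138004)) / 2.038799 = 0.028011
  phi_hat_1 = (-0.4157 - (-0.4157)(0.028011) - (0.0835)(0.138004)) / 2.1203 = -0.196
So phi_hat = [-0.1960, 0.0280, 0.1380].
Therefore phi_hat_3 = 0.1380.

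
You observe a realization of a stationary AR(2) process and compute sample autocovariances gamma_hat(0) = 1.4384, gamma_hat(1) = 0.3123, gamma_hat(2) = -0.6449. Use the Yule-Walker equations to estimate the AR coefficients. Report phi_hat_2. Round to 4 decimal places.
\hat\phi_{2} = -0.5200

The Yule-Walker equations for an AR(p) process read, in matrix form,
  Gamma_p phi = r_p,   with   (Gamma_p)_{ij} = gamma(|i - j|),
                       (r_p)_i = gamma(i),   i,j = 1..p.
Substitute the sample gammas (Toeplitz matrix and right-hand side of size 2):
  Gamma_p = [[1.4384, 0.3123], [0.3123, 1.4384]]
  r_p     = [0.3123, -0.6449]
Written out:
  1.4384 phi_1 + 0.3123 phi_2 = 0.3123
  0.3123 phi_1 + 1.4384 phi_2 = -0.6449
Solve by Cramer's rule:
  det = gamma(0)^2 - gamma(1)^2 = (1.4384)^2 - (0.3123)^2 = 2.06899456 - 0.09753129 = 1.97146327
  phi_hat_1 = [gamma(1) gamma(0) - gamma(1) gamma(2)] / det = [(0.3123)(1.4384) - (0.3123)(-0.6449)] / 1.97146327 = 0.65061459 / 1.97146327 = 0.33
  phi_hat_2 = [gamma(0) gamma(2) - gamma(1)^2] / det = [(1.4384)(-0.6449) - (0.3123)^2] / 1.97146327 = -1.02515545 / 1.97146327 = -0.52
So phi_hat = [0.3300, -0.5200].
Therefore phi_hat_2 = -0.5200.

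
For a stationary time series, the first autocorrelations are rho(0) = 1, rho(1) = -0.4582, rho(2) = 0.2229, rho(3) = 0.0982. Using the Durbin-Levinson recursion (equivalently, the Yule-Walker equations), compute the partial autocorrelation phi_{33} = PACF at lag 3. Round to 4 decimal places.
\phi_{33} = 0.2610

The PACF at lag k is phi_{kk}, the last component of the solution
to the Yule-Walker system G_k phi = r_k where
  (G_k)_{ij} = rho(|i - j|), (r_k)_i = rho(i), i,j = 1..k.
Equivalently, Durbin-Levinson gives phi_{kk} iteratively:
  phi_{11} = rho(1)
  phi_{kk} = [rho(k) - sum_{j=1..k-1} phi_{k-1,j} rho(k-j)]
            / [1 - sum_{j=1..k-1} phi_{k-1,j} rho(j)],
  phi_{k,j} = phi_{k-1,j} - phi_{kk} phi_{k-1,k-j},  j = 1..k-1.
Step k = 1:
  phi_11 = rho(1) = -0.4582.
Step k = 2:
  phi_22 = [rho(2) - phi_11 rho(1)] / [1 - phi_11 rho(1)] = [0.2229 - (-0.4582)(-0.4582)] / [1 - (-0.4582)(-0.4582)]
         = 0.01295276 / 0.79005276 = 0.016395.
  Update: phi_21 = phi_11 - phi_22 phi_11 = -0.4582 - (0.016395)(-0.4582) = -0.450688.
Step k = 3:
  phi_33 = [rho(3) - phi_21 rho(2) - phi_22 rho(1)] / [1 - phi_21 rho(1) - phi_22 rho(2)]
    numerator   = 0.0982 - (-0.450688)(0.2229) - (0.016395)(-0.4582) = 0.20617043
    denominator = 1 - (-0.450688)(-0.4582) - (0.016395)(0.2229) = 0.7898404
  phi_33 = 0.20617043 / 0.7898404 = 0.261.
Therefore phi_{33} = 0.2610.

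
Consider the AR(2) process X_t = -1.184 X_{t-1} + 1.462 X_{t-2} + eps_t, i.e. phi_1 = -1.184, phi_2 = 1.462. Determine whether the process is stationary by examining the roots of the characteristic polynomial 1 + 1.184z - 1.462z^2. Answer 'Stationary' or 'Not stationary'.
\text{Not stationary}

The AR(p) characteristic polynomial is P(z) = 1 + 1.184z - 1.462z^2.
Stationarity requires all roots to lie outside the unit circle, i.e. |z| > 1 for every root.
Set 1 + (1.184) z + (-1.462) z^2 = 0, i.e. a z^2 + b z + c = 0 with a = -1.462, b = 1.184, c = 1.
Discriminant D = b^2 - 4ac = (1.184)^2 - 4*(-1.462)*1 = 1.401856 - (-5.848) = 7.249856.
D >= 0, so the roots are real: z = (-b +/- sqrt(D)) / (2a) = (-1.184 +/- 2.692556) / (-2.924).
  z_1 = (-1.184 + 2.692556) / (-2.924) = -0.5159,   |z_1| = 0.5159.
  z_2 = (-1.184 - 2.692556) / (-2.924) = 1.3258,   |z_2| = 1.3258.
Moduli of all roots: 0.5159, 1.3258.
All moduli strictly greater than 1? No.
Verdict: Not stationary.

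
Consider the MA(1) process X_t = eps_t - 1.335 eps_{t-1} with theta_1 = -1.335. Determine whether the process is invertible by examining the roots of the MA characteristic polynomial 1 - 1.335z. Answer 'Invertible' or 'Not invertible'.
\text{Not invertible}

The MA(q) characteristic polynomial is P(z) = 1 - 1.335z.
Invertibility requires all roots to lie outside the unit circle, i.e. |z| > 1 for every root.
This is linear in z: 1 + (-1.335) z = 0  =>  z = -1/(-1.335) = 0.749064,  |z| = 0.749064.
Moduli of all roots: 0.7491.
All moduli strictly greater than 1? No.
Verdict: Not invertible.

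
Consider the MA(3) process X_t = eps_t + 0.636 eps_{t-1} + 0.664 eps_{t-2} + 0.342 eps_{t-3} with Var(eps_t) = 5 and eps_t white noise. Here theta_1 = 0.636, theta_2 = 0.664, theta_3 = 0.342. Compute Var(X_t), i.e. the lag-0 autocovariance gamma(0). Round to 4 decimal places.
\gamma(0) = 9.8118

For an MA(q) process X_t = eps_t + sum_i theta_i eps_{t-i} with
Var(eps_t) = sigma^2, the variance is
  gamma(0) = sigma^2 * (1 + sum_i theta_i^2).
  sum_i theta_i^2 = (0.636)^2 + (0.664)^2 + (0.342)^2 = 0.404496 + 0.440896 + 0.116964 = 0.962356.
  gamma(0) = 5 * (1 + 0.962356) = 5 * 1.962356 = 9.81178, which rounds to 9.8118.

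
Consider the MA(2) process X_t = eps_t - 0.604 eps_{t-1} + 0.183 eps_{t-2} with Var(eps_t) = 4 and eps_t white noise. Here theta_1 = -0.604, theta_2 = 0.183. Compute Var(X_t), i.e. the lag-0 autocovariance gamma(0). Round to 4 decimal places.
\gamma(0) = 5.5932

For an MA(q) process X_t = eps_t + sum_i theta_i eps_{t-i} with
Var(eps_t) = sigma^2, the variance is
  gamma(0) = sigma^2 * (1 + sum_i theta_i^2).
  sum_i theta_i^2 = (-0.604)^2 + (0.183)^2 = 0.364816 + 0.033489 = 0.398305.
  gamma(0) = 4 * (1 + 0.398305) = 4 * 1.398305 = 5.59322, which rounds to 5.5932.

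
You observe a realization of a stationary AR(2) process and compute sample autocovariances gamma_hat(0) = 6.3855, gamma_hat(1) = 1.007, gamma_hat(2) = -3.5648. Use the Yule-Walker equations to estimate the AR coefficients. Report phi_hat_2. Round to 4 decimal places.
\hat\phi_{2} = -0.5980

The Yule-Walker equations for an AR(p) process read, in matrix form,
  Gamma_p phi = r_p,   with   (Gamma_p)_{ij} = gamma(|i - j|),
                       (r_p)_i = gamma(i),   i,j = 1..p.
Substitute the sample gammas (Toeplitz matrix and right-hand side of size 2):
  Gamma_p = [[6.3855, 1.007], [1.007, 6.3855]]
  r_p     = [1.007, -3.5648]
Written out:
  6.3855 phi_1 + 1.007 phi_2 = 1.007
  1.007 phi_1 + 6.3855 phi_2 = -3.5648
Solve by Cramer's rule:
  det = gamma(0)^2 - gamma(1)^2 = (6.3855)^2 - (1.007)^2 = 40.77461025 - 1.014049 = 39.76056125
  phi_hat_1 = [gamma(1) gamma(0) - gamma(1) gamma(2)] / det = [(1.007)(6.3855) - (1.007)(-3.5648)] / 39.76056125 = 10.0199521 / 39.76056125 = 0.252
  phi_hat_2 = [gamma(0) gamma(2) - gamma(1)^2] / det = [(6.3855)(-3.5648) - (1.007)^2] / 39.76056125 = -23.7770794 / 39.76056125 = -0.598
So phi_hat = [0.2520, -0.5980].
Therefore phi_hat_2 = -0.5980.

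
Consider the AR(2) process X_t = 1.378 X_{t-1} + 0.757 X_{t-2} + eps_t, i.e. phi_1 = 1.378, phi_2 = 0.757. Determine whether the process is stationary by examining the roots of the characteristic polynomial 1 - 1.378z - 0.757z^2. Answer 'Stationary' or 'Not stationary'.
\text{Not stationary}

The AR(p) characteristic polynomial is P(z) = 1 - 1.378z - 0.757z^2.
Stationarity requires all roots to lie outside the unit circle, i.e. |z| > 1 for every root.
Set 1 + (-1.378) z + (-0.757) z^2 = 0, i.e. a z^2 + b z + c = 0 with a = -0.757, b = -1.378, c = 1.
Discriminant D = b^2 - 4ac = (-1.378)^2 - 4*(-0.757)*1 = 1.898884 - (-3.028) = 4.926884.
D >= 0, so the roots are real: z = (-b +/- sqrt(D)) / (2a) = (1.378 +/- 2.219659) / (-1.514).
  z_1 = (1.378 + 2.219659) / (-1.514) = -2.3763,   |z_1| = 2.3763.
  z_2 = (1.378 - 2.219659) / (-1.514) = 0.5559,   |z_2| = 0.5559.
Moduli of all roots: 2.3763, 0.5559.
All moduli strictly greater than 1? No.
Verdict: Not stationary.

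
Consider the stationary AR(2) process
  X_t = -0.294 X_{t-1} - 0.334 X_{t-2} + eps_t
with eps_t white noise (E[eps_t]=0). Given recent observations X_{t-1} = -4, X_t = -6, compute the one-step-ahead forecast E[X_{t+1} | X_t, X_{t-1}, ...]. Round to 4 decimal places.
E[X_{t+1} \mid \mathcal F_t] = 3.1000

For an AR(p) model X_t = c + sum_i phi_i X_{t-i} + eps_t, the
one-step-ahead conditional mean is
  E[X_{t+1} | X_t, ...] = c + sum_i phi_i X_{t+1-i}.
Substitute known values:
  E[X_{t+1} | ...] = (-0.294) * (-6) + (-0.334) * (-4)
                   = 3.1000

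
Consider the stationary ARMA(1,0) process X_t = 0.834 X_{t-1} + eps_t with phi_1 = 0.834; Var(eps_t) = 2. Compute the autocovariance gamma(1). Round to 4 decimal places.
\gamma(1) = 5.4788

Multiply the model equation by X_{t-k} and take expectations. With theta_0 = psi_0 = 1 and psi_j the MA(infinity) weights, this gives
  gamma(k) - sum_i phi_i gamma(k-i) = c_k,
  c_k = sigma^2 * sum_{j=k..q} theta_j psi_{j-k}   (c_k = 0 for k > q),
using gamma(-m) = gamma(m).
Pure AR (q = 0): c_0 = sigma^2 = 2, c_k = 0 for k >= 1.
Equations for k = 0 and k = 1 (AR order 1):
  gamma(0) = phi_1 gamma(1) + c_0
  gamma(1) = phi_1 gamma(0) + c_1
Substituting the second into the first: gamma(0) (1 - phi_1^2) = c_0 + phi_1 c_1, so
  gamma(0) = c_0 / (1 - phi_1^2) = 2 / (1 - (0.834)^2) = 2 / 0.304444 = 6.569353.
  gamma(1) = phi_1 gamma(0) = (0.834)(6.569353) = 5.47884.
Therefore gamma(1) = 5.4788 (to 4 decimal places).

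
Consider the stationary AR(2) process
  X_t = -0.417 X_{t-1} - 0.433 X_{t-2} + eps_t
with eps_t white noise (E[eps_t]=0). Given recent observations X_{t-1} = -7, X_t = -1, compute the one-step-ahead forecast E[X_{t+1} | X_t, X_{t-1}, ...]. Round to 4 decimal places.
E[X_{t+1} \mid \mathcal F_t] = 3.4480

For an AR(p) model X_t = c + sum_i phi_i X_{t-i} + eps_t, the
one-step-ahead conditional mean is
  E[X_{t+1} | X_t, ...] = c + sum_i phi_i X_{t+1-i}.
Substitute known values:
  E[X_{t+1} | ...] = (-0.417) * (-1) + (-0.433) * (-7)
                   = 3.4480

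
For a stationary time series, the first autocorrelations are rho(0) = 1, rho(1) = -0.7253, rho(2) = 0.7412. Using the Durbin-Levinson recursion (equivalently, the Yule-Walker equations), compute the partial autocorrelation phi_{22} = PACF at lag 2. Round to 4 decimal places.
\phi_{22} = 0.4539

The PACF at lag k is phi_{kk}, the last component of the solution
to the Yule-Walker system G_k phi = r_k where
  (G_k)_{ij} = rho(|i - j|), (r_k)_i = rho(i), i,j = 1..k.
Equivalently, Durbin-Levinson gives phi_{kk} iteratively:
  phi_{11} = rho(1)
  phi_{kk} = [rho(k) - sum_{j=1..k-1} phi_{k-1,j} rho(k-j)]
            / [1 - sum_{j=1..k-1} phi_{k-1,j} rho(j)],
  phi_{k,j} = phi_{k-1,j} - phi_{kk} phi_{k-1,k-j},  j = 1..k-1.
Step k = 1:
  phi_11 = rho(1) = -0.7253.
Step k = 2:
  phi_22 = [rho(2) - phi_11 rho(1)] / [1 - phi_11 rho(1)] = [0.7412 - (-0.7253)(-0.7253)] / [1 - (-0.7253)(-0.7253)]
         = 0.21513991 / 0.47393991 = 0.4539.
Therefore phi_{22} = 0.4539.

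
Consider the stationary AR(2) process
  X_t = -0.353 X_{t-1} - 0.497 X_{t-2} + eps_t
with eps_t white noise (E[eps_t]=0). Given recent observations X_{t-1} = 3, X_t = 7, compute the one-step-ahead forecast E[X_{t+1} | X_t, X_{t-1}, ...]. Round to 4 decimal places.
E[X_{t+1} \mid \mathcal F_t] = -3.9620

For an AR(p) model X_t = c + sum_i phi_i X_{t-i} + eps_t, the
one-step-ahead conditional mean is
  E[X_{t+1} | X_t, ...] = c + sum_i phi_i X_{t+1-i}.
Substitute known values:
  E[X_{t+1} | ...] = (-0.353) * (7) + (-0.497) * (3)
                   = -3.9620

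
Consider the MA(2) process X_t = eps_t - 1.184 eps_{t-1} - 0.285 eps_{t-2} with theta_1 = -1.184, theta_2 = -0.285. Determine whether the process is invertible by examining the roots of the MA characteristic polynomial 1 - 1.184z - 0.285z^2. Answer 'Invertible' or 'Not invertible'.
\text{Not invertible}

The MA(q) characteristic polynomial is P(z) = 1 - 1.184z - 0.285z^2.
Invertibility requires all roots to lie outside the unit circle, i.e. |z| > 1 for every root.
Set 1 + (-1.184) z + (-0.285) z^2 = 0, i.e. a z^2 + b z + c = 0 with a = -0.285, b = -1.184, c = 1.
Discriminant D = b^2 - 4ac = (-1.184)^2 - 4*(-0.285)*1 = 1.401856 - (-1.14) = 2.541856.
D >= 0, so the roots are real: z = (-b +/- sqrt(D)) / (2a) = (1.184 +/- 1.59432) / (-0.57).
  z_1 = (1.184 + 1.59432) / (-0.57) = -4.8742,   |z_1| = 4.8742.
  z_2 = (1.184 - 1.59432) / (-0.57) = 0.7199,   |z_2| = 0.7199.
Moduli of all roots: 4.8742, 0.7199.
All moduli strictly greater than 1? No.
Verdict: Not invertible.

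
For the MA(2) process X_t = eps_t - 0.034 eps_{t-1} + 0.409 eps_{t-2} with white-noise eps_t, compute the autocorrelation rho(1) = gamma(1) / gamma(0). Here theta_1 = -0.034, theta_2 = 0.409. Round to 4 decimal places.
\rho(1) = -0.0410

For an MA(q) process with theta_0 = 1, the autocovariance is
  gamma(k) = sigma^2 * sum_{i=0..q-k} theta_i * theta_{i+k},
and rho(k) = gamma(k) / gamma(0). Sigma^2 cancels.
  numerator   = (1)*(-0.034) + (-0.034)*(0.409) = -0.047906.
  denominator = (1)^2 + (-0.034)^2 + (0.409)^2 = 1.168437.
  rho(1) = -0.047906 / 1.168437 = -0.0410.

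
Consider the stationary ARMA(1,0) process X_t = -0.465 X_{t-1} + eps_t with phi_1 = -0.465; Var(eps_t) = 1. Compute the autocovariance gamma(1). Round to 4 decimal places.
\gamma(1) = -0.5933

Multiply the model equation by X_{t-k} and take expectations. With theta_0 = psi_0 = 1 and psi_j the MA(infinity) weights, this gives
  gamma(k) - sum_i phi_i gamma(k-i) = c_k,
  c_k = sigma^2 * sum_{j=k..q} theta_j psi_{j-k}   (c_k = 0 for k > q),
using gamma(-m) = gamma(m).
Pure AR (q = 0): c_0 = sigma^2 = 1, c_k = 0 for k >= 1.
Equations for k = 0 and k = 1 (AR order 1):
  gamma(0) = phi_1 gamma(1) + c_0
  gamma(1) = phi_1 gamma(0) + c_1
Substituting the second into the first: gamma(0) (1 - phi_1^2) = c_0 + phi_1 c_1, so
  gamma(0) = c_0 / (1 - phi_1^2) = 1 / (1 - (-0.465)^2) = 1 / 0.783775 = 1.275876.
  gamma(1) = phi_1 gamma(0) = (-0.465)(1.275876) = -0.593283.
Therefore gamma(1) = -0.5933 (to 4 decimal places).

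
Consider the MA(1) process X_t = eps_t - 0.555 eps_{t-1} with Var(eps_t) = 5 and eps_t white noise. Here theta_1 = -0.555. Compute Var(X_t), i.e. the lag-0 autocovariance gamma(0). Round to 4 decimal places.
\gamma(0) = 6.5401

For an MA(q) process X_t = eps_t + sum_i theta_i eps_{t-i} with
Var(eps_t) = sigma^2, the variance is
  gamma(0) = sigma^2 * (1 + sum_i theta_i^2).
  sum_i theta_i^2 = (-0.555)^2 = 0.308025.
  gamma(0) = 5 * (1 + 0.308025) = 5 * 1.308025 = 6.540125, which rounds to 6.5401.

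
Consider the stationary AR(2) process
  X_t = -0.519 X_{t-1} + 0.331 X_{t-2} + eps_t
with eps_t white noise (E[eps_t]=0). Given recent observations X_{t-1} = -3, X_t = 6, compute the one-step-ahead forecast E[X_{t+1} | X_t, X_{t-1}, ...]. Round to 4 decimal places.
E[X_{t+1} \mid \mathcal F_t] = -4.1070

For an AR(p) model X_t = c + sum_i phi_i X_{t-i} + eps_t, the
one-step-ahead conditional mean is
  E[X_{t+1} | X_t, ...] = c + sum_i phi_i X_{t+1-i}.
Substitute known values:
  E[X_{t+1} | ...] = (-0.519) * (6) + (0.331) * (-3)
                   = -4.1070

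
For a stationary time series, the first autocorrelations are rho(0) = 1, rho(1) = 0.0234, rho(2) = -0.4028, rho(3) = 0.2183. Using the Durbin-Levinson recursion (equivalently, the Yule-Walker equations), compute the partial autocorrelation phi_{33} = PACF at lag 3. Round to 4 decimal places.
\phi_{33} = 0.2880

The PACF at lag k is phi_{kk}, the last component of the solution
to the Yule-Walker system G_k phi = r_k where
  (G_k)_{ij} = rho(|i - j|), (r_k)_i = rho(i), i,j = 1..k.
Equivalently, Durbin-Levinson gives phi_{kk} iteratively:
  phi_{11} = rho(1)
  phi_{kk} = [rho(k) - sum_{j=1..k-1} phi_{k-1,j} rho(k-j)]
            / [1 - sum_{j=1..k-1} phi_{k-1,j} rho(j)],
  phi_{k,j} = phi_{k-1,j} - phi_{kk} phi_{k-1,k-j},  j = 1..k-1.
Step k = 1:
  phi_11 = rho(1) = 0.0234.
Step k = 2:
  phi_22 = [rho(2) - phi_11 rho(1)] / [1 - phi_11 rho(1)] = [-0.4028 - (0.0234)(0.0234)] / [1 - (0.0234)(0.0234)]
         = -0.40334756 / 0.99945244 = -0.403569.
  Update: phi_21 = phi_11 - phi_22 phi_11 = 0.0234 - (-0.403569)(0.0234) = 0.032844.
Step k = 3:
  phi_33 = [rho(3) - phi_21 rho(2) - phi_22 rho(1)] / [1 - phi_21 rho(1) - phi_22 rho(2)]
    numerator   = 0.2183 - (0.032844)(-0.4028) - (-0.403569)(0.0234) = 0.24097287
    denominator = 1 - (0.032844)(0.0234) - (-0.403569)(-0.4028) = 0.83667405
  phi_33 = 0.24097287 / 0.83667405 = 0.288.
Therefore phi_{33} = 0.2880.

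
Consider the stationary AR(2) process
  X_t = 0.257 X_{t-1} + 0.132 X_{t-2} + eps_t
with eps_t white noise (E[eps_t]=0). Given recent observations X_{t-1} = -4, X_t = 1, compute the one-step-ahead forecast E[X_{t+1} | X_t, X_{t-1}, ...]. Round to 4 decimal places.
E[X_{t+1} \mid \mathcal F_t] = -0.2710

For an AR(p) model X_t = c + sum_i phi_i X_{t-i} + eps_t, the
one-step-ahead conditional mean is
  E[X_{t+1} | X_t, ...] = c + sum_i phi_i X_{t+1-i}.
Substitute known values:
  E[X_{t+1} | ...] = (0.257) * (1) + (0.132) * (-4)
                   = -0.2710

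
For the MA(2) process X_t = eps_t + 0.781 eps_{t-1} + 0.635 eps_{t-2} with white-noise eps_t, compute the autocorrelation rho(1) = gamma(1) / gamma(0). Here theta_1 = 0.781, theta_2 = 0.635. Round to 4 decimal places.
\rho(1) = 0.6343

For an MA(q) process with theta_0 = 1, the autocovariance is
  gamma(k) = sigma^2 * sum_{i=0..q-k} theta_i * theta_{i+k},
and rho(k) = gamma(k) / gamma(0). Sigma^2 cancels.
  numerator   = (1)*(0.781) + (0.781)*(0.635) = 1.276935.
  denominator = (1)^2 + (0.781)^2 + (0.635)^2 = 2.013186.
  rho(1) = 1.276935 / 2.013186 = 0.6343.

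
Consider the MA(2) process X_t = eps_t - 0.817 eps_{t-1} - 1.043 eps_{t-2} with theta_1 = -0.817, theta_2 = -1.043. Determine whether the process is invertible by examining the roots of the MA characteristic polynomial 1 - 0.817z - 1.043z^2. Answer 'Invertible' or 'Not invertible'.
\text{Not invertible}

The MA(q) characteristic polynomial is P(z) = 1 - 0.817z - 1.043z^2.
Invertibility requires all roots to lie outside the unit circle, i.e. |z| > 1 for every root.
Set 1 + (-0.817) z + (-1.043) z^2 = 0, i.e. a z^2 + b z + c = 0 with a = -1.043, b = -0.817, c = 1.
Discriminant D = b^2 - 4ac = (-0.817)^2 - 4*(-1.043)*1 = 0.667489 - (-4.172) = 4.839489.
D >= 0, so the roots are real: z = (-b +/- sqrt(D)) / (2a) = (0.817 +/- 2.199884) / (-2.086).
  z_1 = (0.817 + 2.199884) / (-2.086) = -1.4463,   |z_1| = 1.4463.
  z_2 = (0.817 - 2.199884) / (-2.086) = 0.6629,   |z_2| = 0.6629.
Moduli of all roots: 1.4463, 0.6629.
All moduli strictly greater than 1? No.
Verdict: Not invertible.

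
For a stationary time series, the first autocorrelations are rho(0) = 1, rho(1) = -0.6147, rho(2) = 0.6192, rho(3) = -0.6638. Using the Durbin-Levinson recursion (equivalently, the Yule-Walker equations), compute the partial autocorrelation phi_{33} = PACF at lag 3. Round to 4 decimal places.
\phi_{33} = -0.3640

The PACF at lag k is phi_{kk}, the last component of the solution
to the Yule-Walker system G_k phi = r_k where
  (G_k)_{ij} = rho(|i - j|), (r_k)_i = rho(i), i,j = 1..k.
Equivalently, Durbin-Levinson gives phi_{kk} iteratively:
  phi_{11} = rho(1)
  phi_{kk} = [rho(k) - sum_{j=1..k-1} phi_{k-1,j} rho(k-j)]
            / [1 - sum_{j=1..k-1} phi_{k-1,j} rho(j)],
  phi_{k,j} = phi_{k-1,j} - phi_{kk} phi_{k-1,k-j},  j = 1..k-1.
Step k = 1:
  phi_11 = rho(1) = -0.6147.
Step k = 2:
  phi_22 = [rho(2) - phi_11 rho(1)] / [1 - phi_11 rho(1)] = [0.6192 - (-0.6147)(-0.6147)] / [1 - (-0.6147)(-0.6147)]
         = 0.24134391 / 0.62214391 = 0.387923.
  Update: phi_21 = phi_11 - phi_22 phi_11 = -0.6147 - (0.387923)(-0.6147) = -0.376244.
Step k = 3:
  phi_33 = [rho(3) - phi_21 rho(2) - phi_22 rho(1)] / [1 - phi_21 rho(1) - phi_22 rho(2)]
    numerator   = -0.6638 - (-0.376244)(0.6192) - (0.387923)(-0.6147) = -0.19237362
    denominator = 1 - (-0.376244)(-0.6147) - (0.387923)(0.6192) = 0.52852106
  phi_33 = -0.19237362 / 0.52852106 = -0.364.
Therefore phi_{33} = -0.3640.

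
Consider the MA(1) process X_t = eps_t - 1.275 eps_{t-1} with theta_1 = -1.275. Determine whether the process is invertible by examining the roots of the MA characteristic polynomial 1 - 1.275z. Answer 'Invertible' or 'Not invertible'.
\text{Not invertible}

The MA(q) characteristic polynomial is P(z) = 1 - 1.275z.
Invertibility requires all roots to lie outside the unit circle, i.e. |z| > 1 for every root.
This is linear in z: 1 + (-1.275) z = 0  =>  z = -1/(-1.275) = 0.784314,  |z| = 0.784314.
Moduli of all roots: 0.7843.
All moduli strictly greater than 1? No.
Verdict: Not invertible.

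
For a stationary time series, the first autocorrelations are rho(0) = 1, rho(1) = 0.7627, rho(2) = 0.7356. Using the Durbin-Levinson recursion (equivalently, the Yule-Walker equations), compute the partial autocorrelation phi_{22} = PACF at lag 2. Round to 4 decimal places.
\phi_{22} = 0.3679

The PACF at lag k is phi_{kk}, the last component of the solution
to the Yule-Walker system G_k phi = r_k where
  (G_k)_{ij} = rho(|i - j|), (r_k)_i = rho(i), i,j = 1..k.
Equivalently, Durbin-Levinson gives phi_{kk} iteratively:
  phi_{11} = rho(1)
  phi_{kk} = [rho(k) - sum_{j=1..k-1} phi_{k-1,j} rho(k-j)]
            / [1 - sum_{j=1..k-1} phi_{k-1,j} rho(j)],
  phi_{k,j} = phi_{k-1,j} - phi_{kk} phi_{k-1,k-j},  j = 1..k-1.
Step k = 1:
  phi_11 = rho(1) = 0.7627.
Step k = 2:
  phi_22 = [rho(2) - phi_11 rho(1)] / [1 - phi_11 rho(1)] = [0.7356 - (0.7627)(0.7627)] / [1 - (0.7627)(0.7627)]
         = 0.15388871 / 0.41828871 = 0.3679.
Therefore phi_{22} = 0.3679.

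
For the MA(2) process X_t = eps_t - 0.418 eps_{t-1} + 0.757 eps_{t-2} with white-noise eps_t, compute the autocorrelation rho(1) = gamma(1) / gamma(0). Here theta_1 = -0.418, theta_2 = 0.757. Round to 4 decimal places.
\rho(1) = -0.4202

For an MA(q) process with theta_0 = 1, the autocovariance is
  gamma(k) = sigma^2 * sum_{i=0..q-k} theta_i * theta_{i+k},
and rho(k) = gamma(k) / gamma(0). Sigma^2 cancels.
  numerator   = (1)*(-0.418) + (-0.418)*(0.757) = -0.734426.
  denominator = (1)^2 + (-0.418)^2 + (0.757)^2 = 1.747773.
  rho(1) = -0.734426 / 1.747773 = -0.4202.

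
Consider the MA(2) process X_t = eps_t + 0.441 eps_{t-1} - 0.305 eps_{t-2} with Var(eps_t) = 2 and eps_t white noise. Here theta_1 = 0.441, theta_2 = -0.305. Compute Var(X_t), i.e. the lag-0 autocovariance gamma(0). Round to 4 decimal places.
\gamma(0) = 2.5750

For an MA(q) process X_t = eps_t + sum_i theta_i eps_{t-i} with
Var(eps_t) = sigma^2, the variance is
  gamma(0) = sigma^2 * (1 + sum_i theta_i^2).
  sum_i theta_i^2 = (0.441)^2 + (-0.305)^2 = 0.194481 + 0.093025 = 0.287506.
  gamma(0) = 2 * (1 + 0.287506) = 2 * 1.287506 = 2.575012, which rounds to 2.5750.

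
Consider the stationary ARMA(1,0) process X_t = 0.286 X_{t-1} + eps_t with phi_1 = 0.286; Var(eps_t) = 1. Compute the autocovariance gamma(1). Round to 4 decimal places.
\gamma(1) = 0.3115

Multiply the model equation by X_{t-k} and take expectations. With theta_0 = psi_0 = 1 and psi_j the MA(infinity) weights, this gives
  gamma(k) - sum_i phi_i gamma(k-i) = c_k,
  c_k = sigma^2 * sum_{j=k..q} theta_j psi_{j-k}   (c_k = 0 for k > q),
using gamma(-m) = gamma(m).
Pure AR (q = 0): c_0 = sigma^2 = 1, c_k = 0 for k >= 1.
Equations for k = 0 and k = 1 (AR order 1):
  gamma(0) = phi_1 gamma(1) + c_0
  gamma(1) = phi_1 gamma(0) + c_1
Substituting the second into the first: gamma(0) (1 - phi_1^2) = c_0 + phi_1 c_1, so
  gamma(0) = c_0 / (1 - phi_1^2) = 1 / (1 - (0.286)^2) = 1 / 0.918204 = 1.089083.
  gamma(1) = phi_1 gamma(0) = (0.286)(1.089083) = 0.311478.
Therefore gamma(1) = 0.3115 (to 4 decimal places).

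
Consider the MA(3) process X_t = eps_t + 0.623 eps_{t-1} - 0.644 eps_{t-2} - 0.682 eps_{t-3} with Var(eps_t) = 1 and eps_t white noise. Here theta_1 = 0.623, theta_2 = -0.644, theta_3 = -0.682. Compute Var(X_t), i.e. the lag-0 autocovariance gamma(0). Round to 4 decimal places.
\gamma(0) = 2.2680

For an MA(q) process X_t = eps_t + sum_i theta_i eps_{t-i} with
Var(eps_t) = sigma^2, the variance is
  gamma(0) = sigma^2 * (1 + sum_i theta_i^2).
  sum_i theta_i^2 = (0.623)^2 + (-0.644)^2 + (-0.682)^2 = 0.388129 + 0.414736 + 0.465124 = 1.267989.
  gamma(0) = 1 * (1 + 1.267989) = 1 * 2.267989 = 2.267989, which rounds to 2.2680.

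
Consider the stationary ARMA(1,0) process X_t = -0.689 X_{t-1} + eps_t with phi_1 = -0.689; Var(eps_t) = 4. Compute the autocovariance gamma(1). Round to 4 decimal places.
\gamma(1) = -5.2467

Multiply the model equation by X_{t-k} and take expectations. With theta_0 = psi_0 = 1 and psi_j the MA(infinity) weights, this gives
  gamma(k) - sum_i phi_i gamma(k-i) = c_k,
  c_k = sigma^2 * sum_{j=k..q} theta_j psi_{j-k}   (c_k = 0 for k > q),
using gamma(-m) = gamma(m).
Pure AR (q = 0): c_0 = sigma^2 = 4, c_k = 0 for k >= 1.
Equations for k = 0 and k = 1 (AR order 1):
  gamma(0) = phi_1 gamma(1) + c_0
  gamma(1) = phi_1 gamma(0) + c_1
Substituting the second into the first: gamma(0) (1 - phi_1^2) = c_0 + phi_1 c_1, so
  gamma(0) = c_0 / (1 - phi_1^2) = 4 / (1 - (-0.689)^2) = 4 / 0.525279 = 7.615001.
  gamma(1) = phi_1 gamma(0) = (-0.689)(7.615001) = -5.246736.
Therefore gamma(1) = -5.2467 (to 4 decimal places).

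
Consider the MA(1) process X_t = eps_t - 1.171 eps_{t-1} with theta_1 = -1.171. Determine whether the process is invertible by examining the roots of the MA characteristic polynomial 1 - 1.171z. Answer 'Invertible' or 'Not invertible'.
\text{Not invertible}

The MA(q) characteristic polynomial is P(z) = 1 - 1.171z.
Invertibility requires all roots to lie outside the unit circle, i.e. |z| > 1 for every root.
This is linear in z: 1 + (-1.171) z = 0  =>  z = -1/(-1.171) = 0.853971,  |z| = 0.853971.
Moduli of all roots: 0.8540.
All moduli strictly greater than 1? No.
Verdict: Not invertible.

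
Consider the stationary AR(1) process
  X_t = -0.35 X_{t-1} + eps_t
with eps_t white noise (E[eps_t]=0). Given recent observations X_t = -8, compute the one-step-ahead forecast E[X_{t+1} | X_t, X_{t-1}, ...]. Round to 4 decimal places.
E[X_{t+1} \mid \mathcal F_t] = 2.8000

For an AR(p) model X_t = c + sum_i phi_i X_{t-i} + eps_t, the
one-step-ahead conditional mean is
  E[X_{t+1} | X_t, ...] = c + sum_i phi_i X_{t+1-i}.
Substitute known values:
  E[X_{t+1} | ...] = (-0.35) * (-8)
                   = 2.8000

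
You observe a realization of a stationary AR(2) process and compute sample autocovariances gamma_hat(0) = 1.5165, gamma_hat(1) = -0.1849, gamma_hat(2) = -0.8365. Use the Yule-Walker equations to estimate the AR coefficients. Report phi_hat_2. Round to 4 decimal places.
\hat\phi_{2} = -0.5750

The Yule-Walker equations for an AR(p) process read, in matrix form,
  Gamma_p phi = r_p,   with   (Gamma_p)_{ij} = gamma(|i - j|),
                       (r_p)_i = gamma(i),   i,j = 1..p.
Substitute the sample gammas (Toeplitz matrix and right-hand side of size 2):
  Gamma_p = [[1.5165, -0.1849], [-0.1849, 1.5165]]
  r_p     = [-0.1849, -0.8365]
Written out:
  1.5165 phi_1 - 0.1849 phi_2 = -0.1849
  -0.1849 phi_1 + 1.5165 phi_2 = -0.8365
Solve by Cramer's rule:
  det = gamma(0)^2 - gamma(1)^2 = (1.5165)^2 - (-0.1849)^2 = 2.29977225 - 0.03418801 = 2.26558424
  phi_hat_1 = [gamma(1) gamma(0) - gamma(1) gamma(2)] / det = [(-0.1849)(1.5165) - (-0.1849)(-0.8365)] / 2.26558424 = -0.4350697 / 2.26558424 = -0.192
  phi_hat_2 = [gamma(0) gamma(2) - gamma(1)^2] / det = [(1.5165)(-0.8365) - (-0.1849)^2] / 2.26558424 = -1.30274026 / 2.26558424 = -0.575
So phi_hat = [-0.1920, -0.5750].
Therefore phi_hat_2 = -0.5750.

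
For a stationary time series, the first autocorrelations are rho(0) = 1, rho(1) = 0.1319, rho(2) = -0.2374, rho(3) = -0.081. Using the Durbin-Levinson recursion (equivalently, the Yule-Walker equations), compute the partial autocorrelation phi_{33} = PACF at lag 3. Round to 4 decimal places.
\phi_{33} = -0.0080

The PACF at lag k is phi_{kk}, the last component of the solution
to the Yule-Walker system G_k phi = r_k where
  (G_k)_{ij} = rho(|i - j|), (r_k)_i = rho(i), i,j = 1..k.
Equivalently, Durbin-Levinson gives phi_{kk} iteratively:
  phi_{11} = rho(1)
  phi_{kk} = [rho(k) - sum_{j=1..k-1} phi_{k-1,j} rho(k-j)]
            / [1 - sum_{j=1..k-1} phi_{k-1,j} rho(j)],
  phi_{k,j} = phi_{k-1,j} - phi_{kk} phi_{k-1,k-j},  j = 1..k-1.
Step k = 1:
  phi_11 = rho(1) = 0.1319.
Step k = 2:
  phi_22 = [rho(2) - phi_11 rho(1)] / [1 - phi_11 rho(1)] = [-0.2374 - (0.1319)(0.1319)] / [1 - (0.1319)(0.1319)]
         = -0.25479761 / 0.98260239 = -0.259309.
  Update: phi_21 = phi_11 - phi_22 phi_11 = 0.1319 - (-0.259309)(0.1319) = 0.166103.
Step k = 3:
  phi_33 = [rho(3) - phi_21 rho(2) - phi_22 rho(1)] / [1 - phi_21 rho(1) - phi_22 rho(2)]
    numerator   = -0.081 - (0.166103)(-0.2374) - (-0.259309)(0.1319) = -0.00736433
    denominator = 1 - (0.166103)(0.1319) - (-0.259309)(-0.2374) = 0.91653109
  phi_33 = -0.00736433 / 0.91653109 = -0.008.
Therefore phi_{33} = -0.0080.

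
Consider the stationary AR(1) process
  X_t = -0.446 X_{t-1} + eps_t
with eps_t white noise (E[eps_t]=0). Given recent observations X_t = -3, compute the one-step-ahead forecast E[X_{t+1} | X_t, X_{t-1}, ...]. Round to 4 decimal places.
E[X_{t+1} \mid \mathcal F_t] = 1.3380

For an AR(p) model X_t = c + sum_i phi_i X_{t-i} + eps_t, the
one-step-ahead conditional mean is
  E[X_{t+1} | X_t, ...] = c + sum_i phi_i X_{t+1-i}.
Substitute known values:
  E[X_{t+1} | ...] = (-0.446) * (-3)
                   = 1.3380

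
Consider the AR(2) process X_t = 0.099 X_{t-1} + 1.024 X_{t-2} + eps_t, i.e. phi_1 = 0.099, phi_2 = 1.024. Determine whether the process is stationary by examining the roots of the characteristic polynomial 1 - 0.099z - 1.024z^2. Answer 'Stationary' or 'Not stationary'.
\text{Not stationary}

The AR(p) characteristic polynomial is P(z) = 1 - 0.099z - 1.024z^2.
Stationarity requires all roots to lie outside the unit circle, i.e. |z| > 1 for every root.
Set 1 + (-0.099) z + (-1.024) z^2 = 0, i.e. a z^2 + b z + c = 0 with a = -1.024, b = -0.099, c = 1.
Discriminant D = b^2 - 4ac = (-0.099)^2 - 4*(-1.024)*1 = 0.009801 - (-4.096) = 4.105801.
D >= 0, so the roots are real: z = (-b +/- sqrt(D)) / (2a) = (0.099 +/- 2.026278) / (-2.048).
  z_1 = (0.099 + 2.026278) / (-2.048) = -1.0377,   |z_1| = 1.0377.
  z_2 = (0.099 - 2.026278) / (-2.048) = 0.9411,   |z_2| = 0.9411.
Moduli of all roots: 1.0377, 0.9411.
All moduli strictly greater than 1? No.
Verdict: Not stationary.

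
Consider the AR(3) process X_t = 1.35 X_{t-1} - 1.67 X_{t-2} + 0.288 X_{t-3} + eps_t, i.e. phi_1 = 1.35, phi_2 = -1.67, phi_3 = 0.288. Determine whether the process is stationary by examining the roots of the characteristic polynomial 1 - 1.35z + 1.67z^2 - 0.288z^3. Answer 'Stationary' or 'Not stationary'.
\text{Not stationary}

The AR(p) characteristic polynomial is P(z) = 1 - 1.35z + 1.67z^2 - 0.288z^3.
Stationarity requires all roots to lie outside the unit circle, i.e. |z| > 1 for every root.
Degree 3: look for a simple real root z0 first, then factor out (1 - z/z0) and solve the remaining quadratic.
Testing z0 = 5: P(5) = 1 + (-1.35)(5) + (1.67)(5)^2 + (-0.288)(5)^3
  = 1 + (-6.75) + (41.75) + (-36) = 0.  So z_0 = 5 is a root, |z_0| = 5.
Divide out the factor (1 - 0.2 z) = (1 - z/z0) (since 1/z0 = 0.2):
  P(z) = (1 - 0.2 z)(1 + (-1.15) z + (1.44) z^2)
  [check: z-coef -1.15 - (0.2) = -1.35; z^2-coef 1.44 - (0.2)(-1.15) = 1.67; z^3-coef -(0.2)(1.44) = -0.288.]
Remaining roots from the quadratic factor 1 + (-1.15) z + (1.44) z^2:
  Set 1 + (-1.15) z + (1.44) z^2 = 0, i.e. a z^2 + b z + c = 0 with a = 1.44, b = -1.15, c = 1.
  Discriminant D = b^2 - 4ac = (-1.15)^2 - 4*(1.44)*1 = 1.3225 - (5.76) = -4.4375.
  D < 0, so the roots are the complex-conjugate pair z = (-b +/- i sqrt(-D)) / (2a) = 0.3993 +/- 0.7314i.
  For a conjugate pair |z|^2 = z * conj(z) = (product of roots) = c/a = 1/(1.44) = 0.694444, so |z| = sqrt(0.694444) = 0.8333 for both roots.
Moduli of all roots: 5.0000, 0.8333, 0.8333.
All moduli strictly greater than 1? No.
Verdict: Not stationary.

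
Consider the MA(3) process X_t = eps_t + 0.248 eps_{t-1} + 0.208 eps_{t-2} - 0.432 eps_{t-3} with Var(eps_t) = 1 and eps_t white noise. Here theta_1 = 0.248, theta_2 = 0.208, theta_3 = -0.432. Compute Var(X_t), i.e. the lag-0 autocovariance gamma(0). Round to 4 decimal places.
\gamma(0) = 1.2914

For an MA(q) process X_t = eps_t + sum_i theta_i eps_{t-i} with
Var(eps_t) = sigma^2, the variance is
  gamma(0) = sigma^2 * (1 + sum_i theta_i^2).
  sum_i theta_i^2 = (0.248)^2 + (0.208)^2 + (-0.432)^2 = 0.061504 + 0.043264 + 0.186624 = 0.291392.
  gamma(0) = 1 * (1 + 0.291392) = 1 * 1.291392 = 1.291392, which rounds to 1.2914.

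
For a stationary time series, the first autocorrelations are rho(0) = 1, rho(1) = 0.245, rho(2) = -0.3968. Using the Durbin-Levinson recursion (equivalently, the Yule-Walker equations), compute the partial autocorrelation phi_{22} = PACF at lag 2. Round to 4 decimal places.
\phi_{22} = -0.4860

The PACF at lag k is phi_{kk}, the last component of the solution
to the Yule-Walker system G_k phi = r_k where
  (G_k)_{ij} = rho(|i - j|), (r_k)_i = rho(i), i,j = 1..k.
Equivalently, Durbin-Levinson gives phi_{kk} iteratively:
  phi_{11} = rho(1)
  phi_{kk} = [rho(k) - sum_{j=1..k-1} phi_{k-1,j} rho(k-j)]
            / [1 - sum_{j=1..k-1} phi_{k-1,j} rho(j)],
  phi_{k,j} = phi_{k-1,j} - phi_{kk} phi_{k-1,k-j},  j = 1..k-1.
Step k = 1:
  phi_11 = rho(1) = 0.245.
Step k = 2:
  phi_22 = [rho(2) - phi_11 rho(1)] / [1 - phi_11 rho(1)] = [-0.3968 - (0.245)(0.245)] / [1 - (0.245)(0.245)]
         = -0.456825 / 0.939975 = -0.486.
Therefore phi_{22} = -0.4860.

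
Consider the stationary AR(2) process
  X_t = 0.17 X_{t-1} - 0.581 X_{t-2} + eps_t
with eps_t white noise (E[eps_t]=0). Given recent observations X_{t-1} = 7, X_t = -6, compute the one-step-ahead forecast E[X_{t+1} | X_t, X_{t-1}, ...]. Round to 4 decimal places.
E[X_{t+1} \mid \mathcal F_t] = -5.0870

For an AR(p) model X_t = c + sum_i phi_i X_{t-i} + eps_t, the
one-step-ahead conditional mean is
  E[X_{t+1} | X_t, ...] = c + sum_i phi_i X_{t+1-i}.
Substitute known values:
  E[X_{t+1} | ...] = (0.17) * (-6) + (-0.581) * (7)
                   = -5.0870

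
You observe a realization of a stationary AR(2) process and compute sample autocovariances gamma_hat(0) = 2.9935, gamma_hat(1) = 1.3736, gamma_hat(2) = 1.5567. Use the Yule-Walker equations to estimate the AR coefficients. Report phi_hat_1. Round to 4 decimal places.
\hat\phi_{1} = 0.2790

The Yule-Walker equations for an AR(p) process read, in matrix form,
  Gamma_p phi = r_p,   with   (Gamma_p)_{ij} = gamma(|i - j|),
                       (r_p)_i = gamma(i),   i,j = 1..p.
Substitute the sample gammas (Toeplitz matrix and right-hand side of size 2):
  Gamma_p = [[2.9935, 1.3736], [1.3736, 2.9935]]
  r_p     = [1.3736, 1.5567]
Written out:
  2.9935 phi_1 + 1.3736 phi_2 = 1.3736
  1.3736 phi_1 + 2.9935 phi_2 = 1.5567
Solve by Cramer's rule:
  det = gamma(0)^2 - gamma(1)^2 = (2.9935)^2 - (1.3736)^2 = 8.96104225 - 1.88677696 = 7.07426529
  phi_hat_1 = [gamma(1) gamma(0) - gamma(1) gamma(2)] / det = [(1.3736)(2.9935) - (1.3736)(1.5567)] / 7.07426529 = 1.97358848 / 7.07426529 = 0.279
  phi_hat_2 = [gamma(0) gamma(2) - gamma(1)^2] / det = [(2.9935)(1.5567) - (1.3736)^2] / 7.07426529 = 2.77320449 / 7.07426529 = 0.392
So phi_hat = [0.2790, 0.3920].
Therefore phi_hat_1 = 0.2790.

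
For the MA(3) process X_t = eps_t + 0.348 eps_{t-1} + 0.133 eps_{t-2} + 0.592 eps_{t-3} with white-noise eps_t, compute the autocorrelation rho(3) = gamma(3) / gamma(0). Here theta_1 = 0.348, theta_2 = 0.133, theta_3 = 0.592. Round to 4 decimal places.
\rho(3) = 0.3975

For an MA(q) process with theta_0 = 1, the autocovariance is
  gamma(k) = sigma^2 * sum_{i=0..q-k} theta_i * theta_{i+k},
and rho(k) = gamma(k) / gamma(0). Sigma^2 cancels.
  numerator   = (1)*(0.592) = 0.592.
  denominator = (1)^2 + (0.348)^2 + (0.133)^2 + (0.592)^2 = 1.489257.
  rho(3) = 0.592 / 1.489257 = 0.3975.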